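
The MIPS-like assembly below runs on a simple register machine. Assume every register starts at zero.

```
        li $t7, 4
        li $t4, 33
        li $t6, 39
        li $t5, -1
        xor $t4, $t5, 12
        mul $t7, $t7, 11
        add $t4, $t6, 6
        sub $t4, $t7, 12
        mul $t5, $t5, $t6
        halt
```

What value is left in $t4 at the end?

li $t7, 4 → $t7=4
li $t4, 33 → $t4=33
li $t6, 39 → $t6=39
li $t5, -1 → $t5=-1
xor $t4, $t5, 12 → $t4=(-1)^12=-13
mul $t7, $t7, 11 → $t7=4*11=44
add $t4, $t6, 6 → $t4=39+6=45
sub $t4, $t7, 12 → $t4=44-12=32
mul $t5, $t5, $t6 → $t5=(-1)*39=-39
halt.

32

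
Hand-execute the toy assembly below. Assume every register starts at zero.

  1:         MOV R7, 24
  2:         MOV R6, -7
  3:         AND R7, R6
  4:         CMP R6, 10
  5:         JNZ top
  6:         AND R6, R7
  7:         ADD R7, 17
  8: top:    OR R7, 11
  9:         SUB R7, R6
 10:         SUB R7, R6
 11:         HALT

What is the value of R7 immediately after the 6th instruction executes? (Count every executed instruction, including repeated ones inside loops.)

MOV R7, 24 → R7=24
MOV R6, -7 → R6=-7
AND R7, R6 → R7=24&(-7)=24
CMP R6, 10  (cmp -7,10)
JNZ top: taken
OR R7, 11 → R7=24|11=27
After step 6: R7 = 27.

27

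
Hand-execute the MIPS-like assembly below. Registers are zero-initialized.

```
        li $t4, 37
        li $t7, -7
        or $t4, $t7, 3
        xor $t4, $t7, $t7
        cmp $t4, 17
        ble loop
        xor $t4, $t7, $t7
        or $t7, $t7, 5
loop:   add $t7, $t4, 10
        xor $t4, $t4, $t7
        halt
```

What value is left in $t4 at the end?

10

$t4=37
$t7=-7
$t4=(-7)|3=-5
$t4=(-7)^(-7)=0
cmp $t4, 17  (cmp 0,17)
ble loop: taken
$t7=0+10=10
$t4=0^10=10
halt.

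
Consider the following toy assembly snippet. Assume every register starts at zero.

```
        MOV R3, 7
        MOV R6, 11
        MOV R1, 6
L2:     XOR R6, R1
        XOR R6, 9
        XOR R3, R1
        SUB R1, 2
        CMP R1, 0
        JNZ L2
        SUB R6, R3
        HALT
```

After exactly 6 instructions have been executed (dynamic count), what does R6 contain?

R3=7
R6=11
R1=6
R6=11^6=13
R6=13^9=4
R3=7^6=1
After step 6: R6 = 4.

4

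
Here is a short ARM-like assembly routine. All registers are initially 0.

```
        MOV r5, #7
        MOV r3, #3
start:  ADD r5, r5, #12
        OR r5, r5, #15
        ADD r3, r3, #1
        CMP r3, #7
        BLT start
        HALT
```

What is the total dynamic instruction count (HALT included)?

23

MOV r5, #7 → r5=7
MOV r3, #3 → r3=3
ADD r5, r5, #12 → r5=7+12=19
OR r5, r5, #15 → r5=19|15=31
ADD r3, r3, #1 → r3=3+1=4
CMP r3, #7  (cmp 4,7)
BLT start: taken
ADD r5, r5, #12 → r5=31+12=43
OR r5, r5, #15 → r5=43|15=47
ADD r3, r3, #1 → r3=4+1=5
CMP r3, #7  (cmp 5,7)
BLT start: taken
ADD r5, r5, #12 → r5=47+12=59
OR r5, r5, #15 → r5=59|15=63
ADD r3, r3, #1 → r3=5+1=6
CMP r3, #7  (cmp 6,7)
BLT start: taken
ADD r5, r5, #12 → r5=63+12=75
OR r5, r5, #15 → r5=75|15=79
ADD r3, r3, #1 → r3=6+1=7
CMP r3, #7  (cmp 7,7)
BLT start: not taken
halt.
Total executed instructions: 23.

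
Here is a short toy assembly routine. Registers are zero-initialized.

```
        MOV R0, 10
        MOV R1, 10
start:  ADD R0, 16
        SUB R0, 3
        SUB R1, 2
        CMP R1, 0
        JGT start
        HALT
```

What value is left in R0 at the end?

75

MOV R0, 10 → R0=10
MOV R1, 10 → R1=10
ADD R0, 16 → R0=10+16=26
SUB R0, 3 → R0=26-3=23
SUB R1, 2 → R1=10-2=8
CMP R1, 0  (cmp 8,0)
JGT start: taken
ADD R0, 16 → R0=23+16=39
SUB R0, 3 → R0=39-3=36
SUB R1, 2 → R1=8-2=6
CMP R1, 0  (cmp 6,0)
JGT start: taken
ADD R0, 16 → R0=36+16=52
SUB R0, 3 → R0=52-3=49
SUB R1, 2 → R1=6-2=4
CMP R1, 0  (cmp 4,0)
JGT start: taken
ADD R0, 16 → R0=49+16=65
SUB R0, 3 → R0=65-3=62
SUB R1, 2 → R1=4-2=2
CMP R1, 0  (cmp 2,0)
JGT start: taken
ADD R0, 16 → R0=62+16=78
SUB R0, 3 → R0=78-3=75
SUB R1, 2 → R1=2-2=0
CMP R1, 0  (cmp 0,0)
JGT start: not taken
halt.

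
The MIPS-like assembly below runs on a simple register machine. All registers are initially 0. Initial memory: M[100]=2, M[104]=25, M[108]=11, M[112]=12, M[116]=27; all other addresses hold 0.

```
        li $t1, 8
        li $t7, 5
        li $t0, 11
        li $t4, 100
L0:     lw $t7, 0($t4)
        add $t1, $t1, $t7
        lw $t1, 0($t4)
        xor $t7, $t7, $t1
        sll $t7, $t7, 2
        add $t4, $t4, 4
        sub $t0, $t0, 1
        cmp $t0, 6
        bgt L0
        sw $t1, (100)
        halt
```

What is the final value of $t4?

120

li $t1, 8 → $t1=8
li $t7, 5 → $t7=5
li $t0, 11 → $t0=11
li $t4, 100 → $t4=100
lw $t7, 0($t4) → $t7=M[100]=2
add $t1, $t1, $t7 → $t1=8+2=10
lw $t1, 0($t4) → $t1=M[100]=2
xor $t7, $t7, $t1 → $t7=2^2=0
sll $t7, $t7, 2 → $t7=0<<2=0
add $t4, $t4, 4 → $t4=100+4=104
sub $t0, $t0, 1 → $t0=11-1=10
cmp $t0, 6  (cmp 10,6)
bgt L0: taken
lw $t7, 0($t4) → $t7=M[104]=25
add $t1, $t1, $t7 → $t1=2+25=27
lw $t1, 0($t4) → $t1=M[104]=25
xor $t7, $t7, $t1 → $t7=25^25=0
sll $t7, $t7, 2 → $t7=0<<2=0
add $t4, $t4, 4 → $t4=104+4=108
sub $t0, $t0, 1 → $t0=10-1=9
cmp $t0, 6  (cmp 9,6)
bgt L0: taken
lw $t7, 0($t4) → $t7=M[108]=11
add $t1, $t1, $t7 → $t1=25+11=36
lw $t1, 0($t4) → $t1=M[108]=11
xor $t7, $t7, $t1 → $t7=11^11=0
sll $t7, $t7, 2 → $t7=0<<2=0
add $t4, $t4, 4 → $t4=108+4=112
sub $t0, $t0, 1 → $t0=9-1=8
cmp $t0, 6  (cmp 8,6)
bgt L0: taken
lw $t7, 0($t4) → $t7=M[112]=12
add $t1, $t1, $t7 → $t1=11+12=23
lw $t1, 0($t4) → $t1=M[112]=12
xor $t7, $t7, $t1 → $t7=12^12=0
sll $t7, $t7, 2 → $t7=0<<2=0
add $t4, $t4, 4 → $t4=112+4=116
sub $t0, $t0, 1 → $t0=8-1=7
cmp $t0, 6  (cmp 7,6)
bgt L0: taken
lw $t7, 0($t4) → $t7=M[116]=27
add $t1, $t1, $t7 → $t1=12+27=39
lw $t1, 0($t4) → $t1=M[116]=27
xor $t7, $t7, $t1 → $t7=27^27=0
sll $t7, $t7, 2 → $t7=0<<2=0
add $t4, $t4, 4 → $t4=116+4=120
sub $t0, $t0, 1 → $t0=7-1=6
cmp $t0, 6  (cmp 6,6)
bgt L0: not taken
sw $t1, (100) → M[100]=27
halt.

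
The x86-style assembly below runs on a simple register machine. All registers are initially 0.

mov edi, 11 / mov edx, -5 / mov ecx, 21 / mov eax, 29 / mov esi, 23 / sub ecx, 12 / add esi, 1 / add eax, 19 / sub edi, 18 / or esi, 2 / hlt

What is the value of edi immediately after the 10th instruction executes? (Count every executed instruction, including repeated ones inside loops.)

edi=11
edx=-5
ecx=21
eax=29
esi=23
ecx=21-12=9
esi=23+1=24
eax=29+19=48
edi=11-18=-7
esi=24|2=26
After step 10: edi = -7.

-7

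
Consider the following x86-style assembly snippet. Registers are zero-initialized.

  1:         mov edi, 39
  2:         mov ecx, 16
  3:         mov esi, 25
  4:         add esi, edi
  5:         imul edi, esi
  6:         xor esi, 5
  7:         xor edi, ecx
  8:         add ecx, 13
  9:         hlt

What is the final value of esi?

edi=39
ecx=16
esi=25
esi=25+39=64
edi=39*64=2496
esi=64^5=69
edi=2496^16=2512
ecx=16+13=29
halt.

69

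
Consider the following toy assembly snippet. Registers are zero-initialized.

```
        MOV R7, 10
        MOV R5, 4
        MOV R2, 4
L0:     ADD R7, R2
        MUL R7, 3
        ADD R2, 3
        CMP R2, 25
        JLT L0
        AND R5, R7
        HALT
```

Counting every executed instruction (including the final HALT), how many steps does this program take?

MOV R7, 10 → R7=10
MOV R5, 4 → R5=4
MOV R2, 4 → R2=4
ADD R7, R2 → R7=10+4=14
MUL R7, 3 → R7=14*3=42
ADD R2, 3 → R2=4+3=7
CMP R2, 25  (cmp 7,25)
JLT L0: taken
ADD R7, R2 → R7=42+7=49
MUL R7, 3 → R7=49*3=147
ADD R2, 3 → R2=7+3=10
CMP R2, 25  (cmp 10,25)
JLT L0: taken
ADD R7, R2 → R7=147+10=157
MUL R7, 3 → R7=157*3=471
ADD R2, 3 → R2=10+3=13
CMP R2, 25  (cmp 13,25)
JLT L0: taken
ADD R7, R2 → R7=471+13=484
MUL R7, 3 → R7=484*3=1452
ADD R2, 3 → R2=13+3=16
CMP R2, 25  (cmp 16,25)
JLT L0: taken
ADD R7, R2 → R7=1452+16=1468
MUL R7, 3 → R7=1468*3=4404
ADD R2, 3 → R2=16+3=19
CMP R2, 25  (cmp 19,25)
JLT L0: taken
ADD R7, R2 → R7=4404+19=4423
MUL R7, 3 → R7=4423*3=13269
ADD R2, 3 → R2=19+3=22
CMP R2, 25  (cmp 22,25)
JLT L0: taken
ADD R7, R2 → R7=13269+22=13291
MUL R7, 3 → R7=13291*3=39873
ADD R2, 3 → R2=22+3=25
CMP R2, 25  (cmp 25,25)
JLT L0: not taken
AND R5, R7 → R5=4&39873=0
halt.
Total executed instructions: 40.

40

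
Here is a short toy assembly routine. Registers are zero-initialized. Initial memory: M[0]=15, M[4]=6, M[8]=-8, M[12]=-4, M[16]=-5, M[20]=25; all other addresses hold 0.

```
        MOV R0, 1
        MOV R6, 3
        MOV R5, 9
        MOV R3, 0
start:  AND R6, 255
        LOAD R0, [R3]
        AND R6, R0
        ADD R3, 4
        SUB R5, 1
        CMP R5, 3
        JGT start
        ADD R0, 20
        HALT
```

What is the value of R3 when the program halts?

24

R0=1
R6=3
R5=9
R3=0
R6=3&255=3
R0=M[0]=15
R6=3&15=3
R3=0+4=4
R5=9-1=8
CMP R5, 3  (cmp 8,3)
JGT start: taken
R6=3&255=3
R0=M[4]=6
R6=3&6=2
R3=4+4=8
R5=8-1=7
CMP R5, 3  (cmp 7,3)
JGT start: taken
R6=2&255=2
R0=M[8]=-8
R6=2&(-8)=0
R3=8+4=12
R5=7-1=6
CMP R5, 3  (cmp 6,3)
JGT start: taken
R6=0&255=0
R0=M[12]=-4
R6=0&(-4)=0
R3=12+4=16
R5=6-1=5
CMP R5, 3  (cmp 5,3)
JGT start: taken
R6=0&255=0
R0=M[16]=-5
R6=0&(-5)=0
R3=16+4=20
R5=5-1=4
CMP R5, 3  (cmp 4,3)
JGT start: taken
R6=0&255=0
R0=M[20]=25
R6=0&25=0
R3=20+4=24
R5=4-1=3
CMP R5, 3  (cmp 3,3)
JGT start: not taken
R0=25+20=45
halt.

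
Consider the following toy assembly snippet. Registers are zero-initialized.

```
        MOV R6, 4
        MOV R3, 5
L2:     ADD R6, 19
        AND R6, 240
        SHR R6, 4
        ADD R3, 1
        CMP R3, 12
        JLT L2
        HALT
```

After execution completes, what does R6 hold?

1

after MOV R6, 4: R6=4
after MOV R3, 5: R3=5
after ADD R6, 19: R6=4+19=23
after AND R6, 240: R6=23&240=16
after SHR R6, 4: R6=16>>4=1
after ADD R3, 1: R3=5+1=6
CMP R3, 12  (cmp 6,12)
JLT L2: taken
after ADD R6, 19: R6=1+19=20
after AND R6, 240: R6=20&240=16
after SHR R6, 4: R6=16>>4=1
after ADD R3, 1: R3=6+1=7
CMP R3, 12  (cmp 7,12)
JLT L2: taken
after ADD R6, 19: R6=1+19=20
after AND R6, 240: R6=20&240=16
after SHR R6, 4: R6=16>>4=1
after ADD R3, 1: R3=7+1=8
CMP R3, 12  (cmp 8,12)
JLT L2: taken
after ADD R6, 19: R6=1+19=20
after AND R6, 240: R6=20&240=16
after SHR R6, 4: R6=16>>4=1
after ADD R3, 1: R3=8+1=9
CMP R3, 12  (cmp 9,12)
JLT L2: taken
after ADD R6, 19: R6=1+19=20
after AND R6, 240: R6=20&240=16
after SHR R6, 4: R6=16>>4=1
after ADD R3, 1: R3=9+1=10
CMP R3, 12  (cmp 10,12)
JLT L2: taken
after ADD R6, 19: R6=1+19=20
after AND R6, 240: R6=20&240=16
after SHR R6, 4: R6=16>>4=1
after ADD R3, 1: R3=10+1=11
CMP R3, 12  (cmp 11,12)
JLT L2: taken
after ADD R6, 19: R6=1+19=20
after AND R6, 240: R6=20&240=16
after SHR R6, 4: R6=16>>4=1
after ADD R3, 1: R3=11+1=12
CMP R3, 12  (cmp 12,12)
JLT L2: not taken
halt.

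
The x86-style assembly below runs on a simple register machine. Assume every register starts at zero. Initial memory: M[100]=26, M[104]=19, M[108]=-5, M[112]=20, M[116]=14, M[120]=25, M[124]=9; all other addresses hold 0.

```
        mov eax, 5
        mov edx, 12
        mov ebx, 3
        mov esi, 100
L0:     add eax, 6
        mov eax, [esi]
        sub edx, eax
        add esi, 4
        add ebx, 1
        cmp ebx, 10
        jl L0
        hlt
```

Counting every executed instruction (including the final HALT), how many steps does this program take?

after mov eax, 5: eax=5
after mov edx, 12: edx=12
after mov ebx, 3: ebx=3
after mov esi, 100: esi=100
after add eax, 6: eax=5+6=11
after mov eax, [esi]: eax=M[100]=26
after sub edx, eax: edx=12-26=-14
after add esi, 4: esi=100+4=104
after add ebx, 1: ebx=3+1=4
cmp ebx, 10  (cmp 4,10)
jl L0: taken
after add eax, 6: eax=26+6=32
after mov eax, [esi]: eax=M[104]=19
after sub edx, eax: edx=(-14)-19=-33
after add esi, 4: esi=104+4=108
after add ebx, 1: ebx=4+1=5
cmp ebx, 10  (cmp 5,10)
jl L0: taken
after add eax, 6: eax=19+6=25
after mov eax, [esi]: eax=M[108]=-5
after sub edx, eax: edx=(-33)-(-5)=-28
after add esi, 4: esi=108+4=112
after add ebx, 1: ebx=5+1=6
cmp ebx, 10  (cmp 6,10)
jl L0: taken
after add eax, 6: eax=(-5)+6=1
after mov eax, [esi]: eax=M[112]=20
after sub edx, eax: edx=(-28)-20=-48
after add esi, 4: esi=112+4=116
after add ebx, 1: ebx=6+1=7
cmp ebx, 10  (cmp 7,10)
jl L0: taken
after add eax, 6: eax=20+6=26
after mov eax, [esi]: eax=M[116]=14
after sub edx, eax: edx=(-48)-14=-62
after add esi, 4: esi=116+4=120
after add ebx, 1: ebx=7+1=8
cmp ebx, 10  (cmp 8,10)
jl L0: taken
after add eax, 6: eax=14+6=20
after mov eax, [esi]: eax=M[120]=25
after sub edx, eax: edx=(-62)-25=-87
after add esi, 4: esi=120+4=124
after add ebx, 1: ebx=8+1=9
cmp ebx, 10  (cmp 9,10)
jl L0: taken
after add eax, 6: eax=25+6=31
after mov eax, [esi]: eax=M[124]=9
after sub edx, eax: edx=(-87)-9=-96
after add esi, 4: esi=124+4=128
after add ebx, 1: ebx=9+1=10
cmp ebx, 10  (cmp 10,10)
jl L0: not taken
halt.
Total executed instructions: 54.

54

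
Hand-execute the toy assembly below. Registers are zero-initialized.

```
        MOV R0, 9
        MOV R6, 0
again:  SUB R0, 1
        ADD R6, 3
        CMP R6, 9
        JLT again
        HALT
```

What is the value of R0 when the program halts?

6

R0=9
R6=0
R0=9-1=8
R6=0+3=3
CMP R6, 9  (cmp 3,9)
JLT again: taken
R0=8-1=7
R6=3+3=6
CMP R6, 9  (cmp 6,9)
JLT again: taken
R0=7-1=6
R6=6+3=9
CMP R6, 9  (cmp 9,9)
JLT again: not taken
halt.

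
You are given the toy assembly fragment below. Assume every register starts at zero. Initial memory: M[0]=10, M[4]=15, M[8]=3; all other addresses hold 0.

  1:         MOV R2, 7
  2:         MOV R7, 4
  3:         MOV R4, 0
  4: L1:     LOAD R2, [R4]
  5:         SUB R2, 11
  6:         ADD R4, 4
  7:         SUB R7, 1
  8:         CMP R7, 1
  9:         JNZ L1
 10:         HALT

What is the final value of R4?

R2=7
R7=4
R4=0
R2=M[0]=10
R2=10-11=-1
R4=0+4=4
R7=4-1=3
CMP R7, 1  (cmp 3,1)
JNZ L1: taken
R2=M[4]=15
R2=15-11=4
R4=4+4=8
R7=3-1=2
CMP R7, 1  (cmp 2,1)
JNZ L1: taken
R2=M[8]=3
R2=3-11=-8
R4=8+4=12
R7=2-1=1
CMP R7, 1  (cmp 1,1)
JNZ L1: not taken
halt.

12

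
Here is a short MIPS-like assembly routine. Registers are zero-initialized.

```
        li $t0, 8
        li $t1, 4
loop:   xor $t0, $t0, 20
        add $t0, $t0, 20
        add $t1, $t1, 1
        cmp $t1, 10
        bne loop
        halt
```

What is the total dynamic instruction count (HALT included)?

$t0=8
$t1=4
$t0=8^20=28
$t0=28+20=48
$t1=4+1=5
cmp $t1, 10  (cmp 5,10)
bne loop: taken
$t0=48^20=36
$t0=36+20=56
$t1=5+1=6
cmp $t1, 10  (cmp 6,10)
bne loop: taken
$t0=56^20=44
$t0=44+20=64
$t1=6+1=7
cmp $t1, 10  (cmp 7,10)
bne loop: taken
$t0=64^20=84
$t0=84+20=104
$t1=7+1=8
cmp $t1, 10  (cmp 8,10)
bne loop: taken
$t0=104^20=124
$t0=124+20=144
$t1=8+1=9
cmp $t1, 10  (cmp 9,10)
bne loop: taken
$t0=144^20=132
$t0=132+20=152
$t1=9+1=10
cmp $t1, 10  (cmp 10,10)
bne loop: not taken
halt.
Total executed instructions: 33.

33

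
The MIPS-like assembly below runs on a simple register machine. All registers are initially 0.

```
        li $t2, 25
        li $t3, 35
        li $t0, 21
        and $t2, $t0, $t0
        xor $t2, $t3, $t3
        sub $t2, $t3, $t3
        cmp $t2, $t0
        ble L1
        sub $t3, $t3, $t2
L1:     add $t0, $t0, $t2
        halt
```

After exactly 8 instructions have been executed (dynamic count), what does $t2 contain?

0

$t2=25
$t3=35
$t0=21
$t2=21&21=21
$t2=35^35=0
$t2=35-35=0
cmp $t2, $t0  (cmp 0,21)
ble L1: taken
After step 8: $t2 = 0.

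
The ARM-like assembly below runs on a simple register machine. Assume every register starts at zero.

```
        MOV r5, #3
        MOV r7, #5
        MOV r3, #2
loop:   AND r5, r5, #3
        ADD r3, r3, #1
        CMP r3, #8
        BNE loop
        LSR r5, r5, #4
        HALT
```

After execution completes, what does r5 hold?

r5=3
r7=5
r3=2
r5=3&3=3
r3=2+1=3
CMP r3, #8  (cmp 3,8)
BNE loop: taken
r5=3&3=3
r3=3+1=4
CMP r3, #8  (cmp 4,8)
BNE loop: taken
r5=3&3=3
r3=4+1=5
CMP r3, #8  (cmp 5,8)
BNE loop: taken
r5=3&3=3
r3=5+1=6
CMP r3, #8  (cmp 6,8)
BNE loop: taken
r5=3&3=3
r3=6+1=7
CMP r3, #8  (cmp 7,8)
BNE loop: taken
r5=3&3=3
r3=7+1=8
CMP r3, #8  (cmp 8,8)
BNE loop: not taken
r5=3>>4=0
halt.

0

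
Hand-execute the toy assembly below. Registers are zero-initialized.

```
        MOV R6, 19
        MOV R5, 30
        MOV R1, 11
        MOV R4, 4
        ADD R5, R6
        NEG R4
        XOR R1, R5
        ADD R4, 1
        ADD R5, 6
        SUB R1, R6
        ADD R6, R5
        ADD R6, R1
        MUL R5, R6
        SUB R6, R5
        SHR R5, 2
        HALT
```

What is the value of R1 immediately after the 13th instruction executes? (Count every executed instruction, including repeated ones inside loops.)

39

MOV R6, 19 → R6=19
MOV R5, 30 → R5=30
MOV R1, 11 → R1=11
MOV R4, 4 → R4=4
ADD R5, R6 → R5=30+19=49
NEG R4 → R4=-(4)=-4
XOR R1, R5 → R1=11^49=58
ADD R4, 1 → R4=(-4)+1=-3
ADD R5, 6 → R5=49+6=55
SUB R1, R6 → R1=58-19=39
ADD R6, R5 → R6=19+55=74
ADD R6, R1 → R6=74+39=113
MUL R5, R6 → R5=55*113=6215
After step 13: R1 = 39.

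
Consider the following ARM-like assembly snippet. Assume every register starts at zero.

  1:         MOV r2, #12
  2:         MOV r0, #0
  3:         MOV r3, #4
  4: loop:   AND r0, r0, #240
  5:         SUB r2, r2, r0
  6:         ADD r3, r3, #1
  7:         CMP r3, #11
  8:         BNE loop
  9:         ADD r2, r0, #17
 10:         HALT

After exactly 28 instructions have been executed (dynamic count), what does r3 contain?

9

MOV r2, #12 → r2=12
MOV r0, #0 → r0=0
MOV r3, #4 → r3=4
AND r0, r0, #240 → r0=0&240=0
SUB r2, r2, r0 → r2=12-0=12
ADD r3, r3, #1 → r3=4+1=5
CMP r3, #11  (cmp 5,11)
BNE loop: taken
AND r0, r0, #240 → r0=0&240=0
SUB r2, r2, r0 → r2=12-0=12
ADD r3, r3, #1 → r3=5+1=6
CMP r3, #11  (cmp 6,11)
BNE loop: taken
AND r0, r0, #240 → r0=0&240=0
SUB r2, r2, r0 → r2=12-0=12
ADD r3, r3, #1 → r3=6+1=7
CMP r3, #11  (cmp 7,11)
BNE loop: taken
AND r0, r0, #240 → r0=0&240=0
SUB r2, r2, r0 → r2=12-0=12
ADD r3, r3, #1 → r3=7+1=8
CMP r3, #11  (cmp 8,11)
BNE loop: taken
AND r0, r0, #240 → r0=0&240=0
SUB r2, r2, r0 → r2=12-0=12
ADD r3, r3, #1 → r3=8+1=9
CMP r3, #11  (cmp 9,11)
BNE loop: taken
After step 28: r3 = 9.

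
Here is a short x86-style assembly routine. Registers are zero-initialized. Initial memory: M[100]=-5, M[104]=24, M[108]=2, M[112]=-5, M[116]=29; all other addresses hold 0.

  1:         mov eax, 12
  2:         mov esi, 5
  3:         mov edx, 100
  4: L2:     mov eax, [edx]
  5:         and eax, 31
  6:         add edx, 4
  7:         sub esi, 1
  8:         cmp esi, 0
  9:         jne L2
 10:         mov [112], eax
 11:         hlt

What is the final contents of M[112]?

eax=12
esi=5
edx=100
eax=M[100]=-5
eax=(-5)&31=27
edx=100+4=104
esi=5-1=4
cmp esi, 0  (cmp 4,0)
jne L2: taken
eax=M[104]=24
eax=24&31=24
edx=104+4=108
esi=4-1=3
cmp esi, 0  (cmp 3,0)
jne L2: taken
eax=M[108]=2
eax=2&31=2
edx=108+4=112
esi=3-1=2
cmp esi, 0  (cmp 2,0)
jne L2: taken
eax=M[112]=-5
eax=(-5)&31=27
edx=112+4=116
esi=2-1=1
cmp esi, 0  (cmp 1,0)
jne L2: taken
eax=M[116]=29
eax=29&31=29
edx=116+4=120
esi=1-1=0
cmp esi, 0  (cmp 0,0)
jne L2: not taken
mov [112], eax → M[112]=29
halt.

29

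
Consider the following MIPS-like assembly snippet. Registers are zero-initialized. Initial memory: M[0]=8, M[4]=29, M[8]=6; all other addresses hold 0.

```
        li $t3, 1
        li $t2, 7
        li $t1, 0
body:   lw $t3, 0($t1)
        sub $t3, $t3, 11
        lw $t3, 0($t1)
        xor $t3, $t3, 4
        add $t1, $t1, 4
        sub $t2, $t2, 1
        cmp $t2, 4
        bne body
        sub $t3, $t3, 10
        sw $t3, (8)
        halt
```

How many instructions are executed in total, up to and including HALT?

after li $t3, 1: $t3=1
after li $t2, 7: $t2=7
after li $t1, 0: $t1=0
after lw $t3, 0($t1): $t3=M[0]=8
after sub $t3, $t3, 11: $t3=8-11=-3
after lw $t3, 0($t1): $t3=M[0]=8
after xor $t3, $t3, 4: $t3=8^4=12
after add $t1, $t1, 4: $t1=0+4=4
after sub $t2, $t2, 1: $t2=7-1=6
cmp $t2, 4  (cmp 6,4)
bne body: taken
after lw $t3, 0($t1): $t3=M[4]=29
after sub $t3, $t3, 11: $t3=29-11=18
after lw $t3, 0($t1): $t3=M[4]=29
after xor $t3, $t3, 4: $t3=29^4=25
after add $t1, $t1, 4: $t1=4+4=8
after sub $t2, $t2, 1: $t2=6-1=5
cmp $t2, 4  (cmp 5,4)
bne body: taken
after lw $t3, 0($t1): $t3=M[8]=6
after sub $t3, $t3, 11: $t3=6-11=-5
after lw $t3, 0($t1): $t3=M[8]=6
after xor $t3, $t3, 4: $t3=6^4=2
after add $t1, $t1, 4: $t1=8+4=12
after sub $t2, $t2, 1: $t2=5-1=4
cmp $t2, 4  (cmp 4,4)
bne body: not taken
after sub $t3, $t3, 10: $t3=2-10=-8
sw $t3, (8) → M[8]=-8
halt.
Total executed instructions: 30.

30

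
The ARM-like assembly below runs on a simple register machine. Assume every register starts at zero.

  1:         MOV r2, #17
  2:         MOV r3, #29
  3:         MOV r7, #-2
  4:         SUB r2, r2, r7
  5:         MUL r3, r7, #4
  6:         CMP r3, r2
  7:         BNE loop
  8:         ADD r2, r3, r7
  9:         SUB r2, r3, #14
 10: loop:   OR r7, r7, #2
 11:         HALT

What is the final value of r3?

after MOV r2, #17: r2=17
after MOV r3, #29: r3=29
after MOV r7, #-2: r7=-2
after SUB r2, r2, r7: r2=17-(-2)=19
after MUL r3, r7, #4: r3=(-2)*4=-8
CMP r3, r2  (cmp -8,19)
BNE loop: taken
after OR r7, r7, #2: r7=(-2)|2=-2
halt.

-8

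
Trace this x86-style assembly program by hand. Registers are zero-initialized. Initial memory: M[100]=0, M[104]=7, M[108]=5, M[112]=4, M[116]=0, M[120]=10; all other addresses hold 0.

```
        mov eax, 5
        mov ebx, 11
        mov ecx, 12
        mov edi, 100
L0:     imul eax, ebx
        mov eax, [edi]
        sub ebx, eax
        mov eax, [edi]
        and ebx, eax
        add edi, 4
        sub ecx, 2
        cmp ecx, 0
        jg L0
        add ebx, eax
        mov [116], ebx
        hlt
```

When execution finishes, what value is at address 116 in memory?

mov eax, 5 → eax=5
mov ebx, 11 → ebx=11
mov ecx, 12 → ecx=12
mov edi, 100 → edi=100
imul eax, ebx → eax=5*11=55
mov eax, [edi] → eax=M[100]=0
sub ebx, eax → ebx=11-0=11
mov eax, [edi] → eax=M[100]=0
and ebx, eax → ebx=11&0=0
add edi, 4 → edi=100+4=104
sub ecx, 2 → ecx=12-2=10
cmp ecx, 0  (cmp 10,0)
jg L0: taken
imul eax, ebx → eax=0*0=0
mov eax, [edi] → eax=M[104]=7
sub ebx, eax → ebx=0-7=-7
mov eax, [edi] → eax=M[104]=7
and ebx, eax → ebx=(-7)&7=1
add edi, 4 → edi=104+4=108
sub ecx, 2 → ecx=10-2=8
cmp ecx, 0  (cmp 8,0)
jg L0: taken
imul eax, ebx → eax=7*1=7
mov eax, [edi] → eax=M[108]=5
sub ebx, eax → ebx=1-5=-4
mov eax, [edi] → eax=M[108]=5
and ebx, eax → ebx=(-4)&5=4
add edi, 4 → edi=108+4=112
sub ecx, 2 → ecx=8-2=6
cmp ecx, 0  (cmp 6,0)
jg L0: taken
imul eax, ebx → eax=5*4=20
mov eax, [edi] → eax=M[112]=4
sub ebx, eax → ebx=4-4=0
mov eax, [edi] → eax=M[112]=4
and ebx, eax → ebx=0&4=0
add edi, 4 → edi=112+4=116
sub ecx, 2 → ecx=6-2=4
cmp ecx, 0  (cmp 4,0)
jg L0: taken
imul eax, ebx → eax=4*0=0
mov eax, [edi] → eax=M[116]=0
sub ebx, eax → ebx=0-0=0
mov eax, [edi] → eax=M[116]=0
and ebx, eax → ebx=0&0=0
add edi, 4 → edi=116+4=120
sub ecx, 2 → ecx=4-2=2
cmp ecx, 0  (cmp 2,0)
jg L0: taken
imul eax, ebx → eax=0*0=0
mov eax, [edi] → eax=M[120]=10
sub ebx, eax → ebx=0-10=-10
mov eax, [edi] → eax=M[120]=10
and ebx, eax → ebx=(-10)&10=2
add edi, 4 → edi=120+4=124
sub ecx, 2 → ecx=2-2=0
cmp ecx, 0  (cmp 0,0)
jg L0: not taken
add ebx, eax → ebx=2+10=12
mov [116], ebx → M[116]=12
halt.

12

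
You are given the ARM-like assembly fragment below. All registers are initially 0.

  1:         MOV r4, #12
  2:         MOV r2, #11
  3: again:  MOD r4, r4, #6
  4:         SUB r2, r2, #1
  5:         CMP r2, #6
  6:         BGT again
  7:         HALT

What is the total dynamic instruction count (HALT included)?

23

after MOV r4, #12: r4=12
after MOV r2, #11: r2=11
after MOD r4, r4, #6: r4=12%6=0
after SUB r2, r2, #1: r2=11-1=10
CMP r2, #6  (cmp 10,6)
BGT again: taken
after MOD r4, r4, #6: r4=0%6=0
after SUB r2, r2, #1: r2=10-1=9
CMP r2, #6  (cmp 9,6)
BGT again: taken
after MOD r4, r4, #6: r4=0%6=0
after SUB r2, r2, #1: r2=9-1=8
CMP r2, #6  (cmp 8,6)
BGT again: taken
after MOD r4, r4, #6: r4=0%6=0
after SUB r2, r2, #1: r2=8-1=7
CMP r2, #6  (cmp 7,6)
BGT again: taken
after MOD r4, r4, #6: r4=0%6=0
after SUB r2, r2, #1: r2=7-1=6
CMP r2, #6  (cmp 6,6)
BGT again: not taken
halt.
Total executed instructions: 23.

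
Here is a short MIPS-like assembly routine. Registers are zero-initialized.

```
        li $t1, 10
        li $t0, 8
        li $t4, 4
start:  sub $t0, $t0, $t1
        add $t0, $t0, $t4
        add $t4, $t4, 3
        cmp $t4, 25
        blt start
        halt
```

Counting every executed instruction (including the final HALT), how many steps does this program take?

li $t1, 10 → $t1=10
li $t0, 8 → $t0=8
li $t4, 4 → $t4=4
sub $t0, $t0, $t1 → $t0=8-10=-2
add $t0, $t0, $t4 → $t0=(-2)+4=2
add $t4, $t4, 3 → $t4=4+3=7
cmp $t4, 25  (cmp 7,25)
blt start: taken
sub $t0, $t0, $t1 → $t0=2-10=-8
add $t0, $t0, $t4 → $t0=(-8)+7=-1
add $t4, $t4, 3 → $t4=7+3=10
cmp $t4, 25  (cmp 10,25)
blt start: taken
sub $t0, $t0, $t1 → $t0=(-1)-10=-11
add $t0, $t0, $t4 → $t0=(-11)+10=-1
add $t4, $t4, 3 → $t4=10+3=13
cmp $t4, 25  (cmp 13,25)
blt start: taken
sub $t0, $t0, $t1 → $t0=(-1)-10=-11
add $t0, $t0, $t4 → $t0=(-11)+13=2
add $t4, $t4, 3 → $t4=13+3=16
cmp $t4, 25  (cmp 16,25)
blt start: taken
sub $t0, $t0, $t1 → $t0=2-10=-8
add $t0, $t0, $t4 → $t0=(-8)+16=8
add $t4, $t4, 3 → $t4=16+3=19
cmp $t4, 25  (cmp 19,25)
blt start: taken
sub $t0, $t0, $t1 → $t0=8-10=-2
add $t0, $t0, $t4 → $t0=(-2)+19=17
add $t4, $t4, 3 → $t4=19+3=22
cmp $t4, 25  (cmp 22,25)
blt start: taken
sub $t0, $t0, $t1 → $t0=17-10=7
add $t0, $t0, $t4 → $t0=7+22=29
add $t4, $t4, 3 → $t4=22+3=25
cmp $t4, 25  (cmp 25,25)
blt start: not taken
halt.
Total executed instructions: 39.

39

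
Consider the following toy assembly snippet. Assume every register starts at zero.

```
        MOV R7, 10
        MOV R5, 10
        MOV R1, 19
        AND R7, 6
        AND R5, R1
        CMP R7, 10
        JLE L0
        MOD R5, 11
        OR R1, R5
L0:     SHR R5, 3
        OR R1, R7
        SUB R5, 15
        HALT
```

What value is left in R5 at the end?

R7=10
R5=10
R1=19
R7=10&6=2
R5=10&19=2
CMP R7, 10  (cmp 2,10)
JLE L0: taken
R5=2>>3=0
R1=19|2=19
R5=0-15=-15
halt.

-15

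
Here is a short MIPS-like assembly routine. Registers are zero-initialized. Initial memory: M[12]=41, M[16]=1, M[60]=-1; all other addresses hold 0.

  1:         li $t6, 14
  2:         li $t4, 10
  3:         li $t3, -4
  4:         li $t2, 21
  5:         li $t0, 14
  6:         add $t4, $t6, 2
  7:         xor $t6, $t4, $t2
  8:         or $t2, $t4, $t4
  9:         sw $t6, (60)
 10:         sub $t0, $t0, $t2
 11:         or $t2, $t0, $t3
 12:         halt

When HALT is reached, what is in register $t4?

after li $t6, 14: $t6=14
after li $t4, 10: $t4=10
after li $t3, -4: $t3=-4
after li $t2, 21: $t2=21
after li $t0, 14: $t0=14
after add $t4, $t6, 2: $t4=14+2=16
after xor $t6, $t4, $t2: $t6=16^21=5
after or $t2, $t4, $t4: $t2=16|16=16
sw $t6, (60) → M[60]=5
after sub $t0, $t0, $t2: $t0=14-16=-2
after or $t2, $t0, $t3: $t2=(-2)|(-4)=-2
halt.

16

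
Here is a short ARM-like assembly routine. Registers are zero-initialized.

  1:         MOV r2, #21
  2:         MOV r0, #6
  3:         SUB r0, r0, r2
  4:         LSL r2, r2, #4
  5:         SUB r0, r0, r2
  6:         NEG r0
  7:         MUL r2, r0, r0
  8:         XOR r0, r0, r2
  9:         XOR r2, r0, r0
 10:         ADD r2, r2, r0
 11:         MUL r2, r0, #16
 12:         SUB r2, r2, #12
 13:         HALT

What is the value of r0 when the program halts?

after MOV r2, #21: r2=21
after MOV r0, #6: r0=6
after SUB r0, r0, r2: r0=6-21=-15
after LSL r2, r2, #4: r2=21<<4=336
after SUB r0, r0, r2: r0=(-15)-336=-351
after NEG r0: r0=-(-351)=351
after MUL r2, r0, r0: r2=351*351=123201
after XOR r0, r0, r2: r0=351^123201=122910
after XOR r2, r0, r0: r2=122910^122910=0
after ADD r2, r2, r0: r2=0+122910=122910
after MUL r2, r0, #16: r2=122910*16=1966560
after SUB r2, r2, #12: r2=1966560-12=1966548
halt.

122910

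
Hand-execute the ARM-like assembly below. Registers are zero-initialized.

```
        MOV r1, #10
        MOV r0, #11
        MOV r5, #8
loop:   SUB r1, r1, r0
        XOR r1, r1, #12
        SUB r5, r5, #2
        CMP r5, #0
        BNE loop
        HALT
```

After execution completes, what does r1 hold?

after MOV r1, #10: r1=10
after MOV r0, #11: r0=11
after MOV r5, #8: r5=8
after SUB r1, r1, r0: r1=10-11=-1
after XOR r1, r1, #12: r1=(-1)^12=-13
after SUB r5, r5, #2: r5=8-2=6
CMP r5, #0  (cmp 6,0)
BNE loop: taken
after SUB r1, r1, r0: r1=(-13)-11=-24
after XOR r1, r1, #12: r1=(-24)^12=-28
after SUB r5, r5, #2: r5=6-2=4
CMP r5, #0  (cmp 4,0)
BNE loop: taken
after SUB r1, r1, r0: r1=(-28)-11=-39
after XOR r1, r1, #12: r1=(-39)^12=-43
after SUB r5, r5, #2: r5=4-2=2
CMP r5, #0  (cmp 2,0)
BNE loop: taken
after SUB r1, r1, r0: r1=(-43)-11=-54
after XOR r1, r1, #12: r1=(-54)^12=-58
after SUB r5, r5, #2: r5=2-2=0
CMP r5, #0  (cmp 0,0)
BNE loop: not taken
halt.

-58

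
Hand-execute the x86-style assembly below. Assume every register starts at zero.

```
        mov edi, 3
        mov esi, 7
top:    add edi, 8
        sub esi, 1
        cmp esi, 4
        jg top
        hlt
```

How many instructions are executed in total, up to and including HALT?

15

edi=3
esi=7
edi=3+8=11
esi=7-1=6
cmp esi, 4  (cmp 6,4)
jg top: taken
edi=11+8=19
esi=6-1=5
cmp esi, 4  (cmp 5,4)
jg top: taken
edi=19+8=27
esi=5-1=4
cmp esi, 4  (cmp 4,4)
jg top: not taken
halt.
Total executed instructions: 15.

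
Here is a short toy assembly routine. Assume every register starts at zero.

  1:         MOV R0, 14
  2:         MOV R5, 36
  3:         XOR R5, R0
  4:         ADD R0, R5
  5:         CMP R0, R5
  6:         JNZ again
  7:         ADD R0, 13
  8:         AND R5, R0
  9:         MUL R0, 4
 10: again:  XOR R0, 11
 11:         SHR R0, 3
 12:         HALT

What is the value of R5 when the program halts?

MOV R0, 14 → R0=14
MOV R5, 36 → R5=36
XOR R5, R0 → R5=36^14=42
ADD R0, R5 → R0=14+42=56
CMP R0, R5  (cmp 56,42)
JNZ again: taken
XOR R0, 11 → R0=56^11=51
SHR R0, 3 → R0=51>>3=6
halt.

42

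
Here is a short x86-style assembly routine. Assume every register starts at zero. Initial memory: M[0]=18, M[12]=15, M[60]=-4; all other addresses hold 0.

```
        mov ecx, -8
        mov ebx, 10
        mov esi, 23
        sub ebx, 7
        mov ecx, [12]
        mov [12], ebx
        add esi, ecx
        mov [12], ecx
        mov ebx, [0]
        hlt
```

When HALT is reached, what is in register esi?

38

mov ecx, -8 → ecx=-8
mov ebx, 10 → ebx=10
mov esi, 23 → esi=23
sub ebx, 7 → ebx=10-7=3
mov ecx, [12] → ecx=M[12]=15
mov [12], ebx → M[12]=3
add esi, ecx → esi=23+15=38
mov [12], ecx → M[12]=15
mov ebx, [0] → ebx=M[0]=18
halt.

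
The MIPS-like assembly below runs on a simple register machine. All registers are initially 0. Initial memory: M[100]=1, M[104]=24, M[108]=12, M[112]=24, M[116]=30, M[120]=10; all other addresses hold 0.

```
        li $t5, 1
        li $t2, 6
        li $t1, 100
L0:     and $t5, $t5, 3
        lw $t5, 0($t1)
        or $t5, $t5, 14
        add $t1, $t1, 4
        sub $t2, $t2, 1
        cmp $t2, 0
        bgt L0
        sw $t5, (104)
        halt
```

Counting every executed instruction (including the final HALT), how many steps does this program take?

47

$t5=1
$t2=6
$t1=100
$t5=1&3=1
$t5=M[100]=1
$t5=1|14=15
$t1=100+4=104
$t2=6-1=5
cmp $t2, 0  (cmp 5,0)
bgt L0: taken
$t5=15&3=3
$t5=M[104]=24
$t5=24|14=30
$t1=104+4=108
$t2=5-1=4
cmp $t2, 0  (cmp 4,0)
bgt L0: taken
$t5=30&3=2
$t5=M[108]=12
$t5=12|14=14
$t1=108+4=112
$t2=4-1=3
cmp $t2, 0  (cmp 3,0)
bgt L0: taken
$t5=14&3=2
$t5=M[112]=24
$t5=24|14=30
$t1=112+4=116
$t2=3-1=2
cmp $t2, 0  (cmp 2,0)
bgt L0: taken
$t5=30&3=2
$t5=M[116]=30
$t5=30|14=30
$t1=116+4=120
$t2=2-1=1
cmp $t2, 0  (cmp 1,0)
bgt L0: taken
$t5=30&3=2
$t5=M[120]=10
$t5=10|14=14
$t1=120+4=124
$t2=1-1=0
cmp $t2, 0  (cmp 0,0)
bgt L0: not taken
sw $t5, (104) → M[104]=14
halt.
Total executed instructions: 47.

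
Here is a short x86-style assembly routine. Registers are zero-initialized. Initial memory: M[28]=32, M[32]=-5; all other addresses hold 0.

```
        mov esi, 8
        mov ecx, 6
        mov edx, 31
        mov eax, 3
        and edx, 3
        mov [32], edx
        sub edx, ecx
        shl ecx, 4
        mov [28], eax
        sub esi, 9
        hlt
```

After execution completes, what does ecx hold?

mov esi, 8 → esi=8
mov ecx, 6 → ecx=6
mov edx, 31 → edx=31
mov eax, 3 → eax=3
and edx, 3 → edx=31&3=3
mov [32], edx → M[32]=3
sub edx, ecx → edx=3-6=-3
shl ecx, 4 → ecx=6<<4=96
mov [28], eax → M[28]=3
sub esi, 9 → esi=8-9=-1
halt.

96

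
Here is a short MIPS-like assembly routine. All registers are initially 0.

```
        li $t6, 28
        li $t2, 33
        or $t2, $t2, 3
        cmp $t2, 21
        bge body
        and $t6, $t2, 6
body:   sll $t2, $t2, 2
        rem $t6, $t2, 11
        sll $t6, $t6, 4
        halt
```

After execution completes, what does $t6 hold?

128

$t6=28
$t2=33
$t2=33|3=35
cmp $t2, 21  (cmp 35,21)
bge body: taken
$t2=35<<2=140
$t6=140%11=8
$t6=8<<4=128
halt.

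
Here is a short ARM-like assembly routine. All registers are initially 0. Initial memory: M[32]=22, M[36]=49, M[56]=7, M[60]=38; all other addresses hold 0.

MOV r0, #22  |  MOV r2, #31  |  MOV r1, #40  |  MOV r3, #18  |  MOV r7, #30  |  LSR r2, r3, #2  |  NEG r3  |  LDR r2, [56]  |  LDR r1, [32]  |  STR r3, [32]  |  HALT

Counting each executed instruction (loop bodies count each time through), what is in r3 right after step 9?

-18

r0=22
r2=31
r1=40
r3=18
r7=30
r2=18>>2=4
r3=-(18)=-18
r2=M[56]=7
r1=M[32]=22
After step 9: r3 = -18.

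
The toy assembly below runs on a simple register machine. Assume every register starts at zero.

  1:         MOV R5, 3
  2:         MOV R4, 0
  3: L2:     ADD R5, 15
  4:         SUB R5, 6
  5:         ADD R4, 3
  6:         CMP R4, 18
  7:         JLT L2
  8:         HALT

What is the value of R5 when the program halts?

R5=3
R4=0
R5=3+15=18
R5=18-6=12
R4=0+3=3
CMP R4, 18  (cmp 3,18)
JLT L2: taken
R5=12+15=27
R5=27-6=21
R4=3+3=6
CMP R4, 18  (cmp 6,18)
JLT L2: taken
R5=21+15=36
R5=36-6=30
R4=6+3=9
CMP R4, 18  (cmp 9,18)
JLT L2: taken
R5=30+15=45
R5=45-6=39
R4=9+3=12
CMP R4, 18  (cmp 12,18)
JLT L2: taken
R5=39+15=54
R5=54-6=48
R4=12+3=15
CMP R4, 18  (cmp 15,18)
JLT L2: taken
R5=48+15=63
R5=63-6=57
R4=15+3=18
CMP R4, 18  (cmp 18,18)
JLT L2: not taken
halt.

57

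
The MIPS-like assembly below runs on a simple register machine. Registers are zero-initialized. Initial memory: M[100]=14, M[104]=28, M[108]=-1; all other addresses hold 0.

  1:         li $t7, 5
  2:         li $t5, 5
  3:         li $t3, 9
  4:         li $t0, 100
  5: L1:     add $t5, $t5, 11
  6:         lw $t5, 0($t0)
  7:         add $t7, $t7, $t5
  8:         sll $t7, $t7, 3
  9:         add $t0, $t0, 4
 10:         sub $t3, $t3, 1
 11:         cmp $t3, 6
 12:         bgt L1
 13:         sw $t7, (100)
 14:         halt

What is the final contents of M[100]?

11512

after li $t7, 5: $t7=5
after li $t5, 5: $t5=5
after li $t3, 9: $t3=9
after li $t0, 100: $t0=100
after add $t5, $t5, 11: $t5=5+11=16
after lw $t5, 0($t0): $t5=M[100]=14
after add $t7, $t7, $t5: $t7=5+14=19
after sll $t7, $t7, 3: $t7=19<<3=152
after add $t0, $t0, 4: $t0=100+4=104
after sub $t3, $t3, 1: $t3=9-1=8
cmp $t3, 6  (cmp 8,6)
bgt L1: taken
after add $t5, $t5, 11: $t5=14+11=25
after lw $t5, 0($t0): $t5=M[104]=28
after add $t7, $t7, $t5: $t7=152+28=180
after sll $t7, $t7, 3: $t7=180<<3=1440
after add $t0, $t0, 4: $t0=104+4=108
after sub $t3, $t3, 1: $t3=8-1=7
cmp $t3, 6  (cmp 7,6)
bgt L1: taken
after add $t5, $t5, 11: $t5=28+11=39
after lw $t5, 0($t0): $t5=M[108]=-1
after add $t7, $t7, $t5: $t7=1440+(-1)=1439
after sll $t7, $t7, 3: $t7=1439<<3=11512
after add $t0, $t0, 4: $t0=108+4=112
after sub $t3, $t3, 1: $t3=7-1=6
cmp $t3, 6  (cmp 6,6)
bgt L1: not taken
sw $t7, (100) → M[100]=11512
halt.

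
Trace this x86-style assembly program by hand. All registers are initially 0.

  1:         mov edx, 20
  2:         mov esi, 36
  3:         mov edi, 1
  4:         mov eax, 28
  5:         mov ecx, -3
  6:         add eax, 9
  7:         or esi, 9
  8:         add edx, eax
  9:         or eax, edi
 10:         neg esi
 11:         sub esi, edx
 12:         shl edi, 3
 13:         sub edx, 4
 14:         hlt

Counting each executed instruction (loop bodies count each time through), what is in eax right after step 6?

after mov edx, 20: edx=20
after mov esi, 36: esi=36
after mov edi, 1: edi=1
after mov eax, 28: eax=28
after mov ecx, -3: ecx=-3
after add eax, 9: eax=28+9=37
After step 6: eax = 37.

37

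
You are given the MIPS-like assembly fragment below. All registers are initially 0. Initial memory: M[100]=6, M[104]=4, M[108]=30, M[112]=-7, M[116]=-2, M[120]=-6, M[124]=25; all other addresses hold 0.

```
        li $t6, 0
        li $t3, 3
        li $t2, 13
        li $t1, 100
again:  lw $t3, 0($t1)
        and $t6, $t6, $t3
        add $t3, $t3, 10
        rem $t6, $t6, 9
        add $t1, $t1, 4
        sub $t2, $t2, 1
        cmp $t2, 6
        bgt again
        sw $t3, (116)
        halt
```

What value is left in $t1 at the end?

128

$t6=0
$t3=3
$t2=13
$t1=100
$t3=M[100]=6
$t6=0&6=0
$t3=6+10=16
$t6=0%9=0
$t1=100+4=104
$t2=13-1=12
cmp $t2, 6  (cmp 12,6)
bgt again: taken
$t3=M[104]=4
$t6=0&4=0
$t3=4+10=14
$t6=0%9=0
$t1=104+4=108
$t2=12-1=11
cmp $t2, 6  (cmp 11,6)
bgt again: taken
$t3=M[108]=30
$t6=0&30=0
$t3=30+10=40
$t6=0%9=0
$t1=108+4=112
$t2=11-1=10
cmp $t2, 6  (cmp 10,6)
bgt again: taken
$t3=M[112]=-7
$t6=0&(-7)=0
$t3=(-7)+10=3
$t6=0%9=0
$t1=112+4=116
$t2=10-1=9
cmp $t2, 6  (cmp 9,6)
bgt again: taken
$t3=M[116]=-2
$t6=0&(-2)=0
$t3=(-2)+10=8
$t6=0%9=0
$t1=116+4=120
$t2=9-1=8
cmp $t2, 6  (cmp 8,6)
bgt again: taken
$t3=M[120]=-6
$t6=0&(-6)=0
$t3=(-6)+10=4
$t6=0%9=0
$t1=120+4=124
$t2=8-1=7
cmp $t2, 6  (cmp 7,6)
bgt again: taken
$t3=M[124]=25
$t6=0&25=0
$t3=25+10=35
$t6=0%9=0
$t1=124+4=128
$t2=7-1=6
cmp $t2, 6  (cmp 6,6)
bgt again: not taken
sw $t3, (116) → M[116]=35
halt.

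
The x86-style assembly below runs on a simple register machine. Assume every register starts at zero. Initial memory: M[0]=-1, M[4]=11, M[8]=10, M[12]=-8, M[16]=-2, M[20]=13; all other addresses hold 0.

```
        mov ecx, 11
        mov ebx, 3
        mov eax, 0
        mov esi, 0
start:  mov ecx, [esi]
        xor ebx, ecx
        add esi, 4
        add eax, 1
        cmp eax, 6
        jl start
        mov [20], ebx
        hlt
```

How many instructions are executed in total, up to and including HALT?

42

after mov ecx, 11: ecx=11
after mov ebx, 3: ebx=3
after mov eax, 0: eax=0
after mov esi, 0: esi=0
after mov ecx, [esi]: ecx=M[0]=-1
after xor ebx, ecx: ebx=3^(-1)=-4
after add esi, 4: esi=0+4=4
after add eax, 1: eax=0+1=1
cmp eax, 6  (cmp 1,6)
jl start: taken
after mov ecx, [esi]: ecx=M[4]=11
after xor ebx, ecx: ebx=(-4)^11=-9
after add esi, 4: esi=4+4=8
after add eax, 1: eax=1+1=2
cmp eax, 6  (cmp 2,6)
jl start: taken
after mov ecx, [esi]: ecx=M[8]=10
after xor ebx, ecx: ebx=(-9)^10=-3
after add esi, 4: esi=8+4=12
after add eax, 1: eax=2+1=3
cmp eax, 6  (cmp 3,6)
jl start: taken
after mov ecx, [esi]: ecx=M[12]=-8
after xor ebx, ecx: ebx=(-3)^(-8)=5
after add esi, 4: esi=12+4=16
after add eax, 1: eax=3+1=4
cmp eax, 6  (cmp 4,6)
jl start: taken
after mov ecx, [esi]: ecx=M[16]=-2
after xor ebx, ecx: ebx=5^(-2)=-5
after add esi, 4: esi=16+4=20
after add eax, 1: eax=4+1=5
cmp eax, 6  (cmp 5,6)
jl start: taken
after mov ecx, [esi]: ecx=M[20]=13
after xor ebx, ecx: ebx=(-5)^13=-10
after add esi, 4: esi=20+4=24
after add eax, 1: eax=5+1=6
cmp eax, 6  (cmp 6,6)
jl start: not taken
mov [20], ebx → M[20]=-10
halt.
Total executed instructions: 42.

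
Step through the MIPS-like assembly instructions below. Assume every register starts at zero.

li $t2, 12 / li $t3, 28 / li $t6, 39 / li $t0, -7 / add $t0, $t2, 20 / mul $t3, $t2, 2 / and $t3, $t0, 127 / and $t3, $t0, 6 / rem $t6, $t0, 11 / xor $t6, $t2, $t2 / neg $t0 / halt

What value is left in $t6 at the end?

0

$t2=12
$t3=28
$t6=39
$t0=-7
$t0=12+20=32
$t3=12*2=24
$t3=32&127=32
$t3=32&6=0
$t6=32%11=10
$t6=12^12=0
$t0=-(32)=-32
halt.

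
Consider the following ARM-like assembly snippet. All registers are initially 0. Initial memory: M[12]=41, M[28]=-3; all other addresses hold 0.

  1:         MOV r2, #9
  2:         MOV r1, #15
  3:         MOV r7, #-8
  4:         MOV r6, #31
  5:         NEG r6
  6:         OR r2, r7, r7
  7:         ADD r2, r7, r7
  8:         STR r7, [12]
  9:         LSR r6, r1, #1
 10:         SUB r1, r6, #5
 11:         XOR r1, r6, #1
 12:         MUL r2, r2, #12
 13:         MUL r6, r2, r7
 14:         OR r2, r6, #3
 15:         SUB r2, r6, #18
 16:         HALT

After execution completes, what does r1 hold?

6

MOV r2, #9 → r2=9
MOV r1, #15 → r1=15
MOV r7, #-8 → r7=-8
MOV r6, #31 → r6=31
NEG r6 → r6=-(31)=-31
OR r2, r7, r7 → r2=(-8)|(-8)=-8
ADD r2, r7, r7 → r2=(-8)+(-8)=-16
STR r7, [12] → M[12]=-8
LSR r6, r1, #1 → r6=15>>1=7
SUB r1, r6, #5 → r1=7-5=2
XOR r1, r6, #1 → r1=7^1=6
MUL r2, r2, #12 → r2=(-16)*12=-192
MUL r6, r2, r7 → r6=(-192)*(-8)=1536
OR r2, r6, #3 → r2=1536|3=1539
SUB r2, r6, #18 → r2=1536-18=1518
halt.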